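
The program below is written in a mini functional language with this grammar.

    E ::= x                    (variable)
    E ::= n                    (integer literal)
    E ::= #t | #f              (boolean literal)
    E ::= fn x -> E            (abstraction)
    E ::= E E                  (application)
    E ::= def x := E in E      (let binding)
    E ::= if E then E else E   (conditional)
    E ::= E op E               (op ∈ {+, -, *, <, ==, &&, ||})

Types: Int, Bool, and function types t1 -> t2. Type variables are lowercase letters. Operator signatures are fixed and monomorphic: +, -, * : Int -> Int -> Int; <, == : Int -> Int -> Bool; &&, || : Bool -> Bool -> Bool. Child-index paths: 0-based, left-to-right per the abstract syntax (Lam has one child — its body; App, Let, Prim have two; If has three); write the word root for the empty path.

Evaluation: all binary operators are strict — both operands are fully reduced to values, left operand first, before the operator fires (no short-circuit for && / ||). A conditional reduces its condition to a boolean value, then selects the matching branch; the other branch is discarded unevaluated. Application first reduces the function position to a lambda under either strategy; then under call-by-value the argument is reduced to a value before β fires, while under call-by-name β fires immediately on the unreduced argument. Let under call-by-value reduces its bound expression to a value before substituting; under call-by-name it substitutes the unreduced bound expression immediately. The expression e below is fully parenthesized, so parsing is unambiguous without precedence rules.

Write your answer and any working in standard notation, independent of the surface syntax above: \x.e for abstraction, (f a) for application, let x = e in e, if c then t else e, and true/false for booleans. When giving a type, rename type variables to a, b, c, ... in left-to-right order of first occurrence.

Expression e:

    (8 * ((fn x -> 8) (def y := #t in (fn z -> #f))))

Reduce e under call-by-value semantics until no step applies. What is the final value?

Derivation:
step 0: (8 * ((\x.8) (let y = true in (\z.false))))
step 1: [let@1.1] (8 * ((\x.8) (\z.false)))
step 2: [beta@1] (8 * 8)
step 3: [delta@root] 64

Answer: 64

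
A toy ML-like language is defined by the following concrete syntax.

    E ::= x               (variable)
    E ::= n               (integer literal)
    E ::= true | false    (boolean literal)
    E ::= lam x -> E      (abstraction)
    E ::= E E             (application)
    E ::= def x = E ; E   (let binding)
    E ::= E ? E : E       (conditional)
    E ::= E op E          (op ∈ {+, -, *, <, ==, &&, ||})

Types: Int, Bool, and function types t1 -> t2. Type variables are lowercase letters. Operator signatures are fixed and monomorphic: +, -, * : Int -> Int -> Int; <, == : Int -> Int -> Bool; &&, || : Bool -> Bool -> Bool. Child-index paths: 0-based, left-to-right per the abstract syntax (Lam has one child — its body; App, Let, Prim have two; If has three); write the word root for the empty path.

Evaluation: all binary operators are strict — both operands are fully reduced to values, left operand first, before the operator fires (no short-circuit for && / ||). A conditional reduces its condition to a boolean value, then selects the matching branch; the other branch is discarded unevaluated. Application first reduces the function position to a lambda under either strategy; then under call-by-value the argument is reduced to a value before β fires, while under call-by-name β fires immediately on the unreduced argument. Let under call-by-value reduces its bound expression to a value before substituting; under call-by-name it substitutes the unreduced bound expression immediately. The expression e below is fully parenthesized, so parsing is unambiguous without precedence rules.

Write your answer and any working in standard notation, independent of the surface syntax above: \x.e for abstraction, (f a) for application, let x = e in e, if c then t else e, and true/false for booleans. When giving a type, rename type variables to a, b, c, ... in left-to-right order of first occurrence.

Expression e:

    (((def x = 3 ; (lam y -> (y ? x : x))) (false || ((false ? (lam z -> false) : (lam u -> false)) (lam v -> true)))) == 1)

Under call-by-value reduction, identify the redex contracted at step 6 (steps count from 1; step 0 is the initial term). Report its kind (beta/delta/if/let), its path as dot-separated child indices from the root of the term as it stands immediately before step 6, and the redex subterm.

Working:
step 0: (((let x = 3 in (\y.(if y then x else x))) (false || ((if false then (\z.false) else (\u.false)) (\v.true)))) == 1)
step 1: [let@0.0] (((\y.(if y then 3 else 3)) (false || ((if false then (\z.false) else (\u.false)) (\v.true)))) == 1)
step 2: [if@0.1.1.0] (((\y.(if y then 3 else 3)) (false || ((\u.false) (\v.true)))) == 1)
step 3: [beta@0.1.1] (((\y.(if y then 3 else 3)) (false || false)) == 1)
step 4: [delta@0.1] (((\y.(if y then 3 else 3)) false) == 1)
step 5: [beta@0] ((if false then 3 else 3) == 1)
step 6: [if@0] (3 == 1)

Answer: if at 0 : (if false then 3 else 3)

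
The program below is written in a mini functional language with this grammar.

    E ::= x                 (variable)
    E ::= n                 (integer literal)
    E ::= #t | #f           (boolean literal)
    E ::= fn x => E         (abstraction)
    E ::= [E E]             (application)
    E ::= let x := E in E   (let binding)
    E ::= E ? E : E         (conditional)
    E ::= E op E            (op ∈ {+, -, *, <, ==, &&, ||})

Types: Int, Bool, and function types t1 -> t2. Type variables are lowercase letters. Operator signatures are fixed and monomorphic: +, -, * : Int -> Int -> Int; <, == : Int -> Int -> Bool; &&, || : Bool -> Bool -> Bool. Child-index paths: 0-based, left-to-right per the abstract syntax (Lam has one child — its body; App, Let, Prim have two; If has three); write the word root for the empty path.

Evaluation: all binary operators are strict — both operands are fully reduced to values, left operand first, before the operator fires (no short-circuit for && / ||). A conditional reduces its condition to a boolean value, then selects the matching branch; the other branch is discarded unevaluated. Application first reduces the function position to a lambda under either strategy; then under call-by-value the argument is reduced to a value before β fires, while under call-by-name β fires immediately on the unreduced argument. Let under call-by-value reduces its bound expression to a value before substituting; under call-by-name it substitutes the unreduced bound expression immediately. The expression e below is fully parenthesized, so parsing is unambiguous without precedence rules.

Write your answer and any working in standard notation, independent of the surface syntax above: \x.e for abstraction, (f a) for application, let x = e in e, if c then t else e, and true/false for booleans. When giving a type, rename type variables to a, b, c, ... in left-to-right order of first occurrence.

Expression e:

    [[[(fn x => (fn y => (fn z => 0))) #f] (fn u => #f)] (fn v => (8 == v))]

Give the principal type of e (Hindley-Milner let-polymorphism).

Answer: Int

Derivation:
\z._ : c -> Int
\y._ : b -> c -> Int
\x._ : a -> b -> c -> Int
  unify a -> b -> c -> Int ~ Bool -> d
  unify a ~ Bool
  unify b -> c -> Int ~ d
_ _ : b -> c -> Int
\u._ : e -> Bool
  unify b -> c -> Int ~ (e -> Bool) -> f
  unify b ~ e -> Bool
  unify c -> Int ~ f
_ _ : c -> Int
  unify Int ~ Int
v : g
  unify g ~ Int
\v._ : Int -> Bool
  unify c -> Int ~ (Int -> Bool) -> h
  unify c ~ Int -> Bool
  unify Int ~ h
_ _ : Int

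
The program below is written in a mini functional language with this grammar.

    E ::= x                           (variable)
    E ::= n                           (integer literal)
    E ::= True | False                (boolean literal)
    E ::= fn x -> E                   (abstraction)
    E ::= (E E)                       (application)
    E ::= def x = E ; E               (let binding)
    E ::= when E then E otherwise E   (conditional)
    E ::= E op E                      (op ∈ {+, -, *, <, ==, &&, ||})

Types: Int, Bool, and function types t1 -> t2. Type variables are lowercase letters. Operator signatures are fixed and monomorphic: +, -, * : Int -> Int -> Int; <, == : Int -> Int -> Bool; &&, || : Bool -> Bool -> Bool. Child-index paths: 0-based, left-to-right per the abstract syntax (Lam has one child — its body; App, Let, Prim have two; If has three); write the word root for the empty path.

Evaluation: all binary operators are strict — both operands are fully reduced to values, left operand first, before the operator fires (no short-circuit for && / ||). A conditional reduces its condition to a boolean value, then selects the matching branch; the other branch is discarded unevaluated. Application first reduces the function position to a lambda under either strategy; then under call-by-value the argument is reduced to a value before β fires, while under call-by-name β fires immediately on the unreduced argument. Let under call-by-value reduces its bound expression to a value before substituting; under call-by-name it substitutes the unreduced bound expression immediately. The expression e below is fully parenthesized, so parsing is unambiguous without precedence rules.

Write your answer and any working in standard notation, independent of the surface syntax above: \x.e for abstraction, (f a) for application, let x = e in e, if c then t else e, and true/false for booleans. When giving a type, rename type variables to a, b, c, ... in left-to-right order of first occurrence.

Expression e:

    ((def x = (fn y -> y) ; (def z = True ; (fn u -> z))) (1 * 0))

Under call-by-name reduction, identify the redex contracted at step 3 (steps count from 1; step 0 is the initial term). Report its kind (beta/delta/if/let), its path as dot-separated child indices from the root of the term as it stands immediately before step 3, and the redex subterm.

Answer: beta at root : ((\u.true) (1 * 0))

Working:
step 0: ((let x = (\y.y) in (let z = true in (\u.z))) (1 * 0))
step 1: [let@0] ((let z = true in (\u.z)) (1 * 0))
step 2: [let@0] ((\u.true) (1 * 0))
step 3: [beta@root] true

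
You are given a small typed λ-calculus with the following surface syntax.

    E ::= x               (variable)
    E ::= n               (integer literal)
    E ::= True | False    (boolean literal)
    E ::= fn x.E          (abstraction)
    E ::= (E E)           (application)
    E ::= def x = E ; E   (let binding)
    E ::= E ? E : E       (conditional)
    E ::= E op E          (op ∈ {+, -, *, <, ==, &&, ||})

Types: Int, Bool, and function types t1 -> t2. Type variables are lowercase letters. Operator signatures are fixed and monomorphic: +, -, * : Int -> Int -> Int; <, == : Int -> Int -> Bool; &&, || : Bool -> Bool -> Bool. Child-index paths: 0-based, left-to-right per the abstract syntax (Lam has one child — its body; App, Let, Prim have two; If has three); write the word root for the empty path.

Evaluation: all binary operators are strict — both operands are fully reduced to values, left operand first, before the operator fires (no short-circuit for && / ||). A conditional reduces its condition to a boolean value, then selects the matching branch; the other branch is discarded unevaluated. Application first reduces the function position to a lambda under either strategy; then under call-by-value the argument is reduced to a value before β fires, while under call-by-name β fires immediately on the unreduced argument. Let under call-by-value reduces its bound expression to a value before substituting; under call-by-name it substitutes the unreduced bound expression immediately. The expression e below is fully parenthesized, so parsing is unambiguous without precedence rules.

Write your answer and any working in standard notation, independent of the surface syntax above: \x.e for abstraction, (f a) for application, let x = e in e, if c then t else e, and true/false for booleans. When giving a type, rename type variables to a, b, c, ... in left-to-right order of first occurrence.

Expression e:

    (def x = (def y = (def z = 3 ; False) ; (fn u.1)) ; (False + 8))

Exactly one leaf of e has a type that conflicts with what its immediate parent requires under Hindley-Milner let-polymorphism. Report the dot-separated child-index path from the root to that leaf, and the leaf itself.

Derivation:
let z : Int
let y : Bool
\u._ : a -> Int
let x : forall. a -> Int
  unify Bool ~ Int
  FAIL: mismatch Bool ~ Int

Answer: 1.0 : false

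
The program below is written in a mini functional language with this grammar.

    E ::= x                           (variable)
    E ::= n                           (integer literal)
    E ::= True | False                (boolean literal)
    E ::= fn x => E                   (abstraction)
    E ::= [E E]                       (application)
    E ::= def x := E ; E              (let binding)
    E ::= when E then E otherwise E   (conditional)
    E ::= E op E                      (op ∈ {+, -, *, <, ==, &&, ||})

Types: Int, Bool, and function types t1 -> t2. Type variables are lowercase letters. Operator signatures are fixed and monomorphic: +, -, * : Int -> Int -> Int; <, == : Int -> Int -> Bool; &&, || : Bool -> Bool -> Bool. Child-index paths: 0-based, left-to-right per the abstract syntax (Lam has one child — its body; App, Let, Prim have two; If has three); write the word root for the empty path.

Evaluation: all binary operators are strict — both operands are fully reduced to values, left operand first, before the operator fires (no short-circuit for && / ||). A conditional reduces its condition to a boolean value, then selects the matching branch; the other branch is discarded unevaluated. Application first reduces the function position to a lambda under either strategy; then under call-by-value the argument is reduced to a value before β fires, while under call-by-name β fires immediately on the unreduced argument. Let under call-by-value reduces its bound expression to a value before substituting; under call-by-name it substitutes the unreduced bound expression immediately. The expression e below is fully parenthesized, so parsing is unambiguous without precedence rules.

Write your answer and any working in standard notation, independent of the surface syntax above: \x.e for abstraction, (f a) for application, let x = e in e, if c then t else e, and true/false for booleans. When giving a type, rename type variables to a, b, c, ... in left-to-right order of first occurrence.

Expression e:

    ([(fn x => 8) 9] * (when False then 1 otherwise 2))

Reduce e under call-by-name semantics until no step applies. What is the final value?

Working:
step 0: (((\x.8) 9) * (if false then 1 else 2))
step 1: [beta@0] (8 * (if false then 1 else 2))
step 2: [if@1] (8 * 2)
step 3: [delta@root] 16

Answer: 16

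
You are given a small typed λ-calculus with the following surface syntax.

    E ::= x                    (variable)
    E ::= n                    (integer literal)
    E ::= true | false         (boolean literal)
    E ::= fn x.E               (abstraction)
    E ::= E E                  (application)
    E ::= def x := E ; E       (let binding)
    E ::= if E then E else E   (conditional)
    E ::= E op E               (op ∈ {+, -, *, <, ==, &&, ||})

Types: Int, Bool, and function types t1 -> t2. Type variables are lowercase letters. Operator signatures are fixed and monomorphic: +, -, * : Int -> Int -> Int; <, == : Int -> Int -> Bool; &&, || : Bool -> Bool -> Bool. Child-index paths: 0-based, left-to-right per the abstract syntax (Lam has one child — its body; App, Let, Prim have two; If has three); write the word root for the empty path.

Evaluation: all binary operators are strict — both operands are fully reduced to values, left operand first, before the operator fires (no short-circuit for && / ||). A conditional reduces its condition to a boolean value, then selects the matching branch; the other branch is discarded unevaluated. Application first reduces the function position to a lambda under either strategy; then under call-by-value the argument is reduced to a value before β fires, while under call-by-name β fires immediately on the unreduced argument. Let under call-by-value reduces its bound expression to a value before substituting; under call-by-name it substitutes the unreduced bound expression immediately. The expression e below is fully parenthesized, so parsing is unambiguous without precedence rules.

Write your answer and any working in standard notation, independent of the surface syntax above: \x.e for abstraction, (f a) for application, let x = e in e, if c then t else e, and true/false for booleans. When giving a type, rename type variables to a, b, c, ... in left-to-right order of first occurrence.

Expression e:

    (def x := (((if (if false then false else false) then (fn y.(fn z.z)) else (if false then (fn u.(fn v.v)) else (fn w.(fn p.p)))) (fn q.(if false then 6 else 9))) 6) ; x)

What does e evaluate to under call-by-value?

Answer: 6

Trace:
step 0: (let x = (((if (if false then false else false) then (\y.(\z.z)) else (if false then (\u.(\v.v)) else (\w.(\p.p)))) (\q.(if false then 6 else 9))) 6) in x)
step 1: [if@0.0.0.0] (let x = (((if false then (\y.(\z.z)) else (if false then (\u.(\v.v)) else (\w.(\p.p)))) (\q.(if false then 6 else 9))) 6) in x)
step 2: [if@0.0.0] (let x = (((if false then (\u.(\v.v)) else (\w.(\p.p))) (\q.(if false then 6 else 9))) 6) in x)
step 3: [if@0.0.0] (let x = (((\w.(\p.p)) (\q.(if false then 6 else 9))) 6) in x)
step 4: [beta@0.0] (let x = ((\p.p) 6) in x)
step 5: [beta@0] (let x = 6 in x)
step 6: [let@root] 6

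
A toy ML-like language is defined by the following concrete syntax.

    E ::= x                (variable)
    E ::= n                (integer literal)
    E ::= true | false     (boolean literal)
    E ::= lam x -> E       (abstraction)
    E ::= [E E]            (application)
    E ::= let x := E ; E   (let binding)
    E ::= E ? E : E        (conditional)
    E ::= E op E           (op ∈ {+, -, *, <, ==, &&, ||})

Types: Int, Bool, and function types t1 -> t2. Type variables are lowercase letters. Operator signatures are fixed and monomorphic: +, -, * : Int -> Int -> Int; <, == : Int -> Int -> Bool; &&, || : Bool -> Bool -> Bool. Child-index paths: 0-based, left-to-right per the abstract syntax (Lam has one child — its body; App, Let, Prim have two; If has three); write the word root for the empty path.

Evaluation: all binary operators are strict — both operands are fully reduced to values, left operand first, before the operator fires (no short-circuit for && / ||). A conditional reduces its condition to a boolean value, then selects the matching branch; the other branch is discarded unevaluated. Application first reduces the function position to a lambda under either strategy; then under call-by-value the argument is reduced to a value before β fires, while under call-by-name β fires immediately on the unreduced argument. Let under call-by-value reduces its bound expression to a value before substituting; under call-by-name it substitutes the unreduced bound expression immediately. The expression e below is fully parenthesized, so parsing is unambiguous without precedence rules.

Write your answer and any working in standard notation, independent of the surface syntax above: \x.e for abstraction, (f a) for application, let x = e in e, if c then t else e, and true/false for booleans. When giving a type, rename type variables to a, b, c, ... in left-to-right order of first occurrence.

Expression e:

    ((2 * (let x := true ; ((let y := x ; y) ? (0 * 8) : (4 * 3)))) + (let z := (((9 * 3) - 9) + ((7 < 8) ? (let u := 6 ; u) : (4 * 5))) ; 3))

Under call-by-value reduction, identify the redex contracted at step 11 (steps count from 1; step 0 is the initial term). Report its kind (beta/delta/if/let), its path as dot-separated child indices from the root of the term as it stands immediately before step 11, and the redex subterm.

Answer: delta at 1.0 : (18 + 6)

Derivation:
step 0: ((2 * (let x = true in (if (let y = x in y) then (0 * 8) else (4 * 3)))) + (let z = (((9 * 3) - 9) + (if (7 < 8) then (let u = 6 in u) else (4 * 5))) in 3))
step 1: [let@0.1] ((2 * (if (let y = true in y) then (0 * 8) else (4 * 3))) + (let z = (((9 * 3) - 9) + (if (7 < 8) then (let u = 6 in u) else (4 * 5))) in 3))
step 2: [let@0.1.0] ((2 * (if true then (0 * 8) else (4 * 3))) + (let z = (((9 * 3) - 9) + (if (7 < 8) then (let u = 6 in u) else (4 * 5))) in 3))
step 3: [if@0.1] ((2 * (0 * 8)) + (let z = (((9 * 3) - 9) + (if (7 < 8) then (let u = 6 in u) else (4 * 5))) in 3))
step 4: [delta@0.1] ((2 * 0) + (let z = (((9 * 3) - 9) + (if (7 < 8) then (let u = 6 in u) else (4 * 5))) in 3))
step 5: [delta@0] (0 + (let z = (((9 * 3) - 9) + (if (7 < 8) then (let u = 6 in u) else (4 * 5))) in 3))
step 6: [delta@1.0.0.0] (0 + (let z = ((27 - 9) + (if (7 < 8) then (let u = 6 in u) else (4 * 5))) in 3))
step 7: [delta@1.0.0] (0 + (let z = (18 + (if (7 < 8) then (let u = 6 in u) else (4 * 5))) in 3))
step 8: [delta@1.0.1.0] (0 + (let z = (18 + (if true then (let u = 6 in u) else (4 * 5))) in 3))
step 9: [if@1.0.1] (0 + (let z = (18 + (let u = 6 in u)) in 3))
step 10: [let@1.0.1] (0 + (let z = (18 + 6) in 3))
step 11: [delta@1.0] (0 + (let z = 24 in 3))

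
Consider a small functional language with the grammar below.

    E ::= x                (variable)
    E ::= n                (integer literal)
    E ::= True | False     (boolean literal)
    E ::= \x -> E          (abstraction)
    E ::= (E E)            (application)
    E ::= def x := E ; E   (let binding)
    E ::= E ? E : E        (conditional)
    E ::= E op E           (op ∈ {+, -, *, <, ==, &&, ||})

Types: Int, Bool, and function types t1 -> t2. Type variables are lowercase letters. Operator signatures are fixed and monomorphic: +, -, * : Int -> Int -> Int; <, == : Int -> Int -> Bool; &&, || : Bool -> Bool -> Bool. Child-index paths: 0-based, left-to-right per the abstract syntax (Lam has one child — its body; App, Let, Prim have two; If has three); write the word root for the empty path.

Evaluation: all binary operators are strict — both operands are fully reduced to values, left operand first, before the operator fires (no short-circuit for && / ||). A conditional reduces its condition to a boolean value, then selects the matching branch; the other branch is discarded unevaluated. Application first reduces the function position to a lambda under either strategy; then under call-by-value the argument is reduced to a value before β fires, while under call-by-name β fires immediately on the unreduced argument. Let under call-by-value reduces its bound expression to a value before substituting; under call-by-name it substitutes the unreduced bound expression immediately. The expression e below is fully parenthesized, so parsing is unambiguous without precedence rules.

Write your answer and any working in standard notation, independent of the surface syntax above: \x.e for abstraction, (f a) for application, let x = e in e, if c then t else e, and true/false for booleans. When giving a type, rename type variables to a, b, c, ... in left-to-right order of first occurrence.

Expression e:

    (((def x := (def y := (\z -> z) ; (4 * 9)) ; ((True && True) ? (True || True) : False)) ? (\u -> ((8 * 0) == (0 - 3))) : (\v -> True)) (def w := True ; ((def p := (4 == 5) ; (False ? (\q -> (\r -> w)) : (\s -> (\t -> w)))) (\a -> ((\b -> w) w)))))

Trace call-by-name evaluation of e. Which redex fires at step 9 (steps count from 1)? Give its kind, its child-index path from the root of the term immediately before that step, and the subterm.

Derivation:
step 0: ((if (let x = (let y = (\z.z) in (4 * 9)) in (if (true && true) then (true || true) else false)) then (\u.((8 * 0) == (0 - 3))) else (\v.true)) (let w = true in ((let p = (4 == 5) in (if false then (\q.(\r.w)) else (\s.(\t.w)))) (\a.((\b.w) w)))))
step 1: [let@0.0] ((if (if (true && true) then (true || true) else false) then (\u.((8 * 0) == (0 - 3))) else (\v.true)) (let w = true in ((let p = (4 == 5) in (if false then (\q.(\r.w)) else (\s.(\t.w)))) (\a.((\b.w) w)))))
step 2: [delta@0.0.0] ((if (if true then (true || true) else false) then (\u.((8 * 0) == (0 - 3))) else (\v.true)) (let w = true in ((let p = (4 == 5) in (if false then (\q.(\r.w)) else (\s.(\t.w)))) (\a.((\b.w) w)))))
step 3: [if@0.0] ((if (true || true) then (\u.((8 * 0) == (0 - 3))) else (\v.true)) (let w = true in ((let p = (4 == 5) in (if false then (\q.(\r.w)) else (\s.(\t.w)))) (\a.((\b.w) w)))))
step 4: [delta@0.0] ((if true then (\u.((8 * 0) == (0 - 3))) else (\v.true)) (let w = true in ((let p = (4 == 5) in (if false then (\q.(\r.w)) else (\s.(\t.w)))) (\a.((\b.w) w)))))
step 5: [if@0] ((\u.((8 * 0) == (0 - 3))) (let w = true in ((let p = (4 == 5) in (if false then (\q.(\r.w)) else (\s.(\t.w)))) (\a.((\b.w) w)))))
step 6: [beta@root] ((8 * 0) == (0 - 3))
step 7: [delta@0] (0 == (0 - 3))
step 8: [delta@1] (0 == -3)
step 9: [delta@root] false

Answer: delta at root : (0 == -3)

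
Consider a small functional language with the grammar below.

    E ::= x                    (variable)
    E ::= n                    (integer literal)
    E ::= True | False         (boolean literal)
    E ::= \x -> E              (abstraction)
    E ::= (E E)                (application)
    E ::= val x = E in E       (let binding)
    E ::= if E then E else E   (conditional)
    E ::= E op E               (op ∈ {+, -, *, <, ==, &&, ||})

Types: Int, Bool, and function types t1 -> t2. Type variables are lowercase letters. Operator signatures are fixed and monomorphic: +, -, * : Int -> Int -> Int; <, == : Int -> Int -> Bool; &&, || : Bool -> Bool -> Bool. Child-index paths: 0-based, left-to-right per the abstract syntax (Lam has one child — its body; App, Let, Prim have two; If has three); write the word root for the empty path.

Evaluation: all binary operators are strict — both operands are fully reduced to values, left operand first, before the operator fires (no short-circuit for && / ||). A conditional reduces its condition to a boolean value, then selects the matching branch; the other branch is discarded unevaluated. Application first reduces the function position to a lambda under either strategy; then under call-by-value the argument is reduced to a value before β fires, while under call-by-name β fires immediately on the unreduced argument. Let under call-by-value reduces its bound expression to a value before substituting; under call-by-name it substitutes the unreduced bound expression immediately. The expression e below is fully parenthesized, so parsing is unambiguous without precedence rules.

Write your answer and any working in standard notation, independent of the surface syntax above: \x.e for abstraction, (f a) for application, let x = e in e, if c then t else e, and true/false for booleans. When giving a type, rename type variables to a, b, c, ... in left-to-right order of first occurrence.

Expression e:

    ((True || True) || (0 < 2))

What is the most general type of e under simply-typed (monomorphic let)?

Trace:
  unify Bool ~ Bool
  unify Bool ~ Bool
  unify Bool ~ Bool
  unify Int ~ Int
  unify Int ~ Int
  unify Bool ~ Bool

Answer: Bool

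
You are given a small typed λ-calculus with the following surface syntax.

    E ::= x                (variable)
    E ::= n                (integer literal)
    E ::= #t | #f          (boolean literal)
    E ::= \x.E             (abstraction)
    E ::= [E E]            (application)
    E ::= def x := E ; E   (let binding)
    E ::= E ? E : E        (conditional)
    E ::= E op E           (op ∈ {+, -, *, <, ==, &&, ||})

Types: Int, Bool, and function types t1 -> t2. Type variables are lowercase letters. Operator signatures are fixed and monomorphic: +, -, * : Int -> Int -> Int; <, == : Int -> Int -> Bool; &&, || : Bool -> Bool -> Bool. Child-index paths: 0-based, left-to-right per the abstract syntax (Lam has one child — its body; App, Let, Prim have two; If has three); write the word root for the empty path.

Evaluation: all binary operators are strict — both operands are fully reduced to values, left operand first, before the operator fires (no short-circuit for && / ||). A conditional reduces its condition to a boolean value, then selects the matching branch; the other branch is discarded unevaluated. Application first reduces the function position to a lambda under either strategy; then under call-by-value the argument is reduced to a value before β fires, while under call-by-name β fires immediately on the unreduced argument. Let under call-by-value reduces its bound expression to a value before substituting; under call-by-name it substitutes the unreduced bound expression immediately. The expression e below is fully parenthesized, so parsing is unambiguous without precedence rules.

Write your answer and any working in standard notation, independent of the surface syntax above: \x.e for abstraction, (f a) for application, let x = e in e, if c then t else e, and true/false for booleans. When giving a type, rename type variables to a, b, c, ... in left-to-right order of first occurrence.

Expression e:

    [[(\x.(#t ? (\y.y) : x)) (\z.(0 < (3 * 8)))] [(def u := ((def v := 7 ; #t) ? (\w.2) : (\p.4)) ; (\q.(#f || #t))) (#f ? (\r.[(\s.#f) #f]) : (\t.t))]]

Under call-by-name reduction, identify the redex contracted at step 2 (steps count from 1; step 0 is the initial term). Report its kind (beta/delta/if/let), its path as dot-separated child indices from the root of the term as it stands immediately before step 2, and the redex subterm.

Working:
step 0: (((\x.(if true then (\y.y) else x)) (\z.(0 < (3 * 8)))) ((let u = (if (let v = 7 in true) then (\w.2) else (\p.4)) in (\q.(false || true))) (if false then (\r.((\s.false) false)) else (\t.t))))
step 1: [beta@0] ((if true then (\y.y) else (\z.(0 < (3 * 8)))) ((let u = (if (let v = 7 in true) then (\w.2) else (\p.4)) in (\q.(false || true))) (if false then (\r.((\s.false) false)) else (\t.t))))
step 2: [if@0] ((\y.y) ((let u = (if (let v = 7 in true) then (\w.2) else (\p.4)) in (\q.(false || true))) (if false then (\r.((\s.false) false)) else (\t.t))))

Answer: if at 0 : (if true then (\y.y) else (\z.(0 < (3 * 8))))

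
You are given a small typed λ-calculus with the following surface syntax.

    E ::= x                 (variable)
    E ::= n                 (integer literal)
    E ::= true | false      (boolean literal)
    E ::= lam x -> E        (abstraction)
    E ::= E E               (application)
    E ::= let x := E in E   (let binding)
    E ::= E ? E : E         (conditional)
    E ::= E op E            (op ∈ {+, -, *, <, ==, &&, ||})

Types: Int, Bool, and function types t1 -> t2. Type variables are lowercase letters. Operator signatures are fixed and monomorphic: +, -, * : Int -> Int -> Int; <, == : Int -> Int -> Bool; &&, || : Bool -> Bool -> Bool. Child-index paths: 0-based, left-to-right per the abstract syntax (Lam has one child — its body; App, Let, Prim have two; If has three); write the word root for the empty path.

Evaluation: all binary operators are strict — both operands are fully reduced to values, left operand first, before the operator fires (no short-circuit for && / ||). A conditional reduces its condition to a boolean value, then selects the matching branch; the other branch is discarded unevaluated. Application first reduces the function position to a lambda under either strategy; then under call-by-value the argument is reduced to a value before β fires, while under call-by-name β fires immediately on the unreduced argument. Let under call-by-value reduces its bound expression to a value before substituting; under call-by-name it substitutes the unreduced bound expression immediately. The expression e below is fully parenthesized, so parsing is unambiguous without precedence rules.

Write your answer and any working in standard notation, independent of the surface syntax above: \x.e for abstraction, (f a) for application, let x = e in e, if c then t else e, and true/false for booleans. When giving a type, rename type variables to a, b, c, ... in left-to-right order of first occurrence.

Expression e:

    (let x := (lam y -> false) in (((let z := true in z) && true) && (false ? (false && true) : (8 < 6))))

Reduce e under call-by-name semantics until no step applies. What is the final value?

Answer: false

Working:
step 0: (let x = (\y.false) in (((let z = true in z) && true) && (if false then (false && true) else (8 < 6))))
step 1: [let@root] (((let z = true in z) && true) && (if false then (false && true) else (8 < 6)))
step 2: [let@0.0] ((true && true) && (if false then (false && true) else (8 < 6)))
step 3: [delta@0] (true && (if false then (false && true) else (8 < 6)))
step 4: [if@1] (true && (8 < 6))
step 5: [delta@1] (true && false)
step 6: [delta@root] false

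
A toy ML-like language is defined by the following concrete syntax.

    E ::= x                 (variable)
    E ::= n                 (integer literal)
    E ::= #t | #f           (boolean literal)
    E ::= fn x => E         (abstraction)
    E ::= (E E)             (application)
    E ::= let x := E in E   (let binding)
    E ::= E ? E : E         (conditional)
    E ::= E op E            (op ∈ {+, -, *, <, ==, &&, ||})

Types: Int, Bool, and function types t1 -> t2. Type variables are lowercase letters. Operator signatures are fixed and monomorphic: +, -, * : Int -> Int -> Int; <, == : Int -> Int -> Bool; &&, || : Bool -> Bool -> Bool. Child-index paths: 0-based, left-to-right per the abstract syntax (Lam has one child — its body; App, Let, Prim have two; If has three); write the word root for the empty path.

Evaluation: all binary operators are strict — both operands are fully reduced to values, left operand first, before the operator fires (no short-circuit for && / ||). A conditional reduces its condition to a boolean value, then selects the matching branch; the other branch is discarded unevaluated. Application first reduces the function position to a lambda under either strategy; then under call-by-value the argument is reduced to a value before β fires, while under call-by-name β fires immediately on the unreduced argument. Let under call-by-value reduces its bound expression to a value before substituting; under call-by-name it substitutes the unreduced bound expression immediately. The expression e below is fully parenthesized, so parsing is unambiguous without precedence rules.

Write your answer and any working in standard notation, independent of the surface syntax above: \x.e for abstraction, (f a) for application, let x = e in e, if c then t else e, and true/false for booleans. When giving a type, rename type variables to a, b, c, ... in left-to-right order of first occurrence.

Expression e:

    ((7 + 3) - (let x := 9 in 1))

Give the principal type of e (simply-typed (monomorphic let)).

Trace:
  unify Int ~ Int
  unify Int ~ Int
  unify Int ~ Int
let x : Int
  unify Int ~ Int

Answer: Int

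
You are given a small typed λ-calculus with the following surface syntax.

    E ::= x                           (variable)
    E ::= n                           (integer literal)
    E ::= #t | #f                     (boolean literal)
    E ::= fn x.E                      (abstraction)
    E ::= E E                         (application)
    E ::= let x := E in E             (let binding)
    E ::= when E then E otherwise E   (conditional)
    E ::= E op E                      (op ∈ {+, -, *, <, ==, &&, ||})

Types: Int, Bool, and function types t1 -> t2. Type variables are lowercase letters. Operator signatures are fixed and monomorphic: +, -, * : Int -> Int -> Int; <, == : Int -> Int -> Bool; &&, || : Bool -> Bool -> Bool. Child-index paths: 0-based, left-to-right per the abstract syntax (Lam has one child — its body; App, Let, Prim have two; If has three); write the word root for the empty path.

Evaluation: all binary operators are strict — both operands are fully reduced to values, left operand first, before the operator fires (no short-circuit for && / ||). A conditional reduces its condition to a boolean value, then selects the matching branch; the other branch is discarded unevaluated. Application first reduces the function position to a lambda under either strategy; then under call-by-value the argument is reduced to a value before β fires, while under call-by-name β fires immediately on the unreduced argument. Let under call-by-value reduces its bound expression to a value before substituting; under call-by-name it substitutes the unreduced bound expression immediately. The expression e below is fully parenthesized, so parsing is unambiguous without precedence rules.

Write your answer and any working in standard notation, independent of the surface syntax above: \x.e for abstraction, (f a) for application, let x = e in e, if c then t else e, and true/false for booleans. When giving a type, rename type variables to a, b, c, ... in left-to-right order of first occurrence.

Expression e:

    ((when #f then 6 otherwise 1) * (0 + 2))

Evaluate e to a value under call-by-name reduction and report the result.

Answer: 2

Derivation:
step 0: ((if false then 6 else 1) * (0 + 2))
step 1: [if@0] (1 * (0 + 2))
step 2: [delta@1] (1 * 2)
step 3: [delta@root] 2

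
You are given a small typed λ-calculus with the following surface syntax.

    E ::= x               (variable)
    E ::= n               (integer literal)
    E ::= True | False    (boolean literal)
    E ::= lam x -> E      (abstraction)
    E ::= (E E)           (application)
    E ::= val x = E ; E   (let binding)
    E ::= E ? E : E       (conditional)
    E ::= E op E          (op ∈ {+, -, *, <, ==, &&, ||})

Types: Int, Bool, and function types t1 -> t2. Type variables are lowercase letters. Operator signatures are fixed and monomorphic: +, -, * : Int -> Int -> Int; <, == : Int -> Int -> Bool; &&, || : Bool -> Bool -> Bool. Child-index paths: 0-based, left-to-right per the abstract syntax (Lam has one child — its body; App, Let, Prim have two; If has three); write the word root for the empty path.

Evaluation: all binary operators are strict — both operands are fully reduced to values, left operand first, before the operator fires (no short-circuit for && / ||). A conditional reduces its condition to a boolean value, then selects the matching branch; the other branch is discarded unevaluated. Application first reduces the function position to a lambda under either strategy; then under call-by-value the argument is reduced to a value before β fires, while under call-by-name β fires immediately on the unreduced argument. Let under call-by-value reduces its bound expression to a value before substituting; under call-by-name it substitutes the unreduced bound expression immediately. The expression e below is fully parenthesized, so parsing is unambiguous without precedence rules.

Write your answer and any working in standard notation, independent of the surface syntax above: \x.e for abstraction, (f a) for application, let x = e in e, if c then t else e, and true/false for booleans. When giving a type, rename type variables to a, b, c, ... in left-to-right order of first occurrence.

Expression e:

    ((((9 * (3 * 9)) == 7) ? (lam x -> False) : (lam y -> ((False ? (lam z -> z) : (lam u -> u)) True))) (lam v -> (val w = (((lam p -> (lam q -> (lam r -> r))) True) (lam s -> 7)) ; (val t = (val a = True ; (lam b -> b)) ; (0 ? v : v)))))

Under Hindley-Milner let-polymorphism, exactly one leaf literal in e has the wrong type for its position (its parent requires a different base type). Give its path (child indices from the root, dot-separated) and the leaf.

Trace:
  unify Int ~ Int
  unify Int ~ Int
  unify Int ~ Int
  unify Int ~ Int
  unify Int ~ Int
  unify Int ~ Int
  unify Bool ~ Bool
\x._ : a -> Bool
  unify Bool ~ Bool
z : c
\z._ : c -> c
u : d
\u._ : d -> d
  unify c -> c ~ d -> d
  unify c ~ d
  unify d ~ d
  unify d -> d ~ Bool -> e
  unify d ~ Bool
  unify Bool ~ e
_ _ : Bool
\y._ : b -> Bool
  unify a -> Bool ~ b -> Bool
  unify a ~ b
  unify Bool ~ Bool
r : i
\r._ : i -> i
\q._ : h -> i -> i
\p._ : g -> h -> i -> i
  unify g -> h -> i -> i ~ Bool -> j
  unify g ~ Bool
  unify h -> i -> i ~ j
_ _ : h -> i -> i
\s._ : k -> Int
  unify h -> i -> i ~ (k -> Int) -> l
  unify h ~ k -> Int
  unify i -> i ~ l
_ _ : i -> i
let w : forall. i -> i
let a : Bool
b : m
\b._ : m -> m
let t : forall. m -> m
  unify Int ~ Bool
  FAIL: mismatch Int ~ Bool

Answer: 1.0.1.1.0 : 0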